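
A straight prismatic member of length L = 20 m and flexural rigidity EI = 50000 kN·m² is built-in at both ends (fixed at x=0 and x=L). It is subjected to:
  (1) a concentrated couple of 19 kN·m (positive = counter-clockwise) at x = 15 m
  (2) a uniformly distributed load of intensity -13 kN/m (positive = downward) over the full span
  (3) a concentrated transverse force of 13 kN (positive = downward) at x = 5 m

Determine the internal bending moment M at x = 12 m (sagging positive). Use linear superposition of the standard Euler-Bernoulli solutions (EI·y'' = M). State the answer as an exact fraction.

Load 1 — applied couple M₀=19 kN·m at a=15 m (b=L-a=5):
  M_1 = R_Ax - M_A  [x≤a] with R_A=171/160, M_A=95/16 = (171/160)·12 - (95/16) = 551/80 kN·m
Load 2 — uniform load w=-13 kN/m over full span:
  M_2 = wLx/2 - wL²/12 - wx²/2 = (-13)·20·12/2 - (-13)·20²/12 - (-13)·12²/2 = -572/3 kN·m
Load 3 — point force P=13 kN at a=5 m (b=L-a=15):
  M_3 = Pa²(a+3b)(L-x)/L³ - Pa²b/L²  [x>a] = 13·5²·(5+3·15)·(20-12)/20³ - 13·5²·15/20² = 65/16 kN·m
Superposition: M = Σ M_i = -10783/60 kN·m ≈ -179.716667 kN·m

M(12) = -10783/60 kN·m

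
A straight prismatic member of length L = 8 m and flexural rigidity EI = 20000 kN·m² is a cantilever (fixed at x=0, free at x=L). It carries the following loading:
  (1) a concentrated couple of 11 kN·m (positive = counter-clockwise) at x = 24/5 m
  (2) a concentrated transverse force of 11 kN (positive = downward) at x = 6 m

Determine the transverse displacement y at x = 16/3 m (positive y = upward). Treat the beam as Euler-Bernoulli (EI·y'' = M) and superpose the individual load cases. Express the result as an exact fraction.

y(16/3) = -31999/1265625 m

Load 1 — applied couple M₀=11 kN·m at a=24/5 m (b=L-a=16/5):
  y_1 = M₀a(2x-a)/(2EI)  [x>a] = 11·(24/5)·(2·(16/3)-(24/5))/(2·20000) = 121/15625 m
Load 2 — point force P=11 kN at a=6 m (b=L-a=2):
  y_2 = -Px²(3a-x)/(6EI)  [x≤a] = -11·(16/3)²·(3·6-(16/3))/(6·20000) = -1672/50625 m
Superposition: y = Σ y_i = -31999/1265625 m ≈ -0.025283 m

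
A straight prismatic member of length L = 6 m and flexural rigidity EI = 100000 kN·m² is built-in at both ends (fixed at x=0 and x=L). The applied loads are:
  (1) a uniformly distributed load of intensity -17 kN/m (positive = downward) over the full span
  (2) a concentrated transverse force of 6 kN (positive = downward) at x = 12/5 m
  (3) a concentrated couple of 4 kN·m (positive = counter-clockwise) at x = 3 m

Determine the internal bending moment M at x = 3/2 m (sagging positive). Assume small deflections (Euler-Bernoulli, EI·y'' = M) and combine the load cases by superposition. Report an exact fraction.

M(3/2) = -5227/1000 kN·m

Load 1 — uniform load w=-17 kN/m over full span:
  M_1 = wLx/2 - wL²/12 - wx²/2 = (-17)·6·(3/2)/2 - (-17)·6²/12 - (-17)·(3/2)²/2 = -51/8 kN·m
Load 2 — point force P=6 kN at a=12/5 m (b=L-a=18/5):
  M_2 = Pb²(3a+b)x/L³ - Pab²/L²  [x≤a] = 6·(18/5)²·(3·(12/5)+(18/5))·(3/2)/6³ - 6·(12/5)·(18/5)²/6² = 81/125 kN·m
Load 3 — applied couple M₀=4 kN·m at a=3 m (b=L-a=3):
  M_3 = R_Ax - M_A  [x≤a] with R_A=1, M_A=1 = 1·(3/2) - 1 = 1/2 kN·m
Superposition: M = Σ M_i = -5227/1000 kN·m ≈ -5.227000 kN·m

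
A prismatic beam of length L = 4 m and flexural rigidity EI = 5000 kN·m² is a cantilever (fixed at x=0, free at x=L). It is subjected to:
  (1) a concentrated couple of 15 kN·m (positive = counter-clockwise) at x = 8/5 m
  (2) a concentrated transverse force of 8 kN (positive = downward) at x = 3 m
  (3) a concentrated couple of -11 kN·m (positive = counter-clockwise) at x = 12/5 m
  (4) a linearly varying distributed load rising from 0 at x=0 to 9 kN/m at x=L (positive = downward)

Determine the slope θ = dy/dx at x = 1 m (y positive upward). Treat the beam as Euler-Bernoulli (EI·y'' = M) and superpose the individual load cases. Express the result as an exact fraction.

Load 1 — applied couple M₀=15 kN·m at a=8/5 m (b=L-a=12/5):
  θ_1 = M₀x/EI  [x≤a] = 15·1/5000 = 3/1000 rad
Load 2 — point force P=8 kN at a=3 m (b=L-a=1):
  θ_2 = -Px(2a-x)/(2EI)  [x≤a] = -8·1·(2·3-1)/(2·5000) = -1/250 rad
Load 3 — applied couple M₀=-11 kN·m at a=12/5 m (b=L-a=8/5):
  θ_3 = M₀x/EI  [x≤a] = (-11)·1/5000 = -11/5000 rad
Load 4 — triangular load w₀=9 kN/m (0→w₀ over full span):
  θ_4 = (w₀Lx²/4-w₀L²x/3-w₀x⁴/(24L))/EI = (9·4·1²/4-9·4²·1/3-9·1⁴/(24·4))/5000 = -1251/160000 rad
Superposition: θ = Σ θ_i = -1763/160000 rad ≈ -0.011019 rad

θ(1) = -1763/160000 rad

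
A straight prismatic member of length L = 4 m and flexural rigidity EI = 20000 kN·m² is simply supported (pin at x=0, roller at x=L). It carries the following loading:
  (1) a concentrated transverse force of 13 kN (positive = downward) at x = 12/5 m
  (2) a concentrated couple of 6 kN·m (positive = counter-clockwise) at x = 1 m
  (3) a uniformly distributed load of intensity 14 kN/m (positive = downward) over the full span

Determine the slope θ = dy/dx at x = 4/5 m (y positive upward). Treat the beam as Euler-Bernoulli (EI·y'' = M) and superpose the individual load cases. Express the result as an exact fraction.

θ(4/5) = -18161/10000000 rad

Load 1 — point force P=13 kN at a=12/5 m (b=L-a=8/5):
  θ_1 = -Pb(L²-b²-3x²)/(6LEI)  [x≤a] = -13·(8/5)·(4²-(8/5)²-3·(4/5)²)/(6·4·20000) = -39/78125 rad
Load 2 — applied couple M₀=6 kN·m at a=1 m (b=L-a=3):
  θ_2 = (M₀x²/(2L)+C₁)/EI  [x≤a] with C₁=M₀(3b²-L²)/(6L)=11/4 = (6·(4/5)²/(2·4)+(11/4))/20000 = 323/2000000 rad
Load 3 — uniform load w=14 kN/m over full span:
  θ_3 = -w(L³-6Lx²+4x³)/(24EI) = -14·(4³-6·4·(4/5)²+4·(4/5)³)/(24·20000) = -231/156250 rad
Superposition: θ = Σ θ_i = -18161/10000000 rad ≈ -0.001816 rad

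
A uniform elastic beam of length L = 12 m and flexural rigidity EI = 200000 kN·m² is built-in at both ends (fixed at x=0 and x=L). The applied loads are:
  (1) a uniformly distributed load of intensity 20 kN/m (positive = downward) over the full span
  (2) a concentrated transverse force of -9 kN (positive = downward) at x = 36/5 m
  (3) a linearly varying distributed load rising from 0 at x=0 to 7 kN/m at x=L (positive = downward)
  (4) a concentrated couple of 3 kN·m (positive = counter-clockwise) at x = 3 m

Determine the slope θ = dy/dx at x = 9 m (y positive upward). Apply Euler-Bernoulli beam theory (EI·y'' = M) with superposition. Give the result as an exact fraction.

Load 1 — uniform load w=20 kN/m over full span:
  θ_1 = -wx(L-x)(L-2x)/(12EI) = -20·9·(12-9)·(12-2·9)/(12·200000) = 27/20000 rad
Load 2 — point force P=-9 kN at a=36/5 m (b=L-a=24/5):
  θ_2 = Pa²(L-x)(2bL-(3b+a)(L-x))/(2L³EI)  [x>a] = (-9)·(36/5)²·(12-9)·(2·(24/5)·12-(3·(24/5)+(36/5))·(12-9))/(2·12³·200000) = -5103/50000000 rad
Load 3 — triangular load w₀=7 kN/m (0→w₀ over full span):
  θ_3 = -w₀(2x(L-x)(L-2x)(x+2L)+x²(L-x)²)/(120LEI) = -7·(2·9·(12-9)·(12-2·9)·(9+2·12)+9²·(12-9)²)/(120·12·200000) = 7749/32000000 rad
Load 4 — applied couple M₀=3 kN·m at a=3 m (b=L-a=9):
  θ_4 = (R_Ax²/2 - M_Ax - M₀(x-a))/EI  [x>a] with R_A=9/32, M_A=-9/16 = ((9/32)·9²/2 - (-9/16)·9 - 3·(9-3))/200000 = -99/12800000 rad
Superposition: θ = Σ θ_i = 2371779/1600000000 rad ≈ 0.001482 rad

θ(9) = 2371779/1600000000 rad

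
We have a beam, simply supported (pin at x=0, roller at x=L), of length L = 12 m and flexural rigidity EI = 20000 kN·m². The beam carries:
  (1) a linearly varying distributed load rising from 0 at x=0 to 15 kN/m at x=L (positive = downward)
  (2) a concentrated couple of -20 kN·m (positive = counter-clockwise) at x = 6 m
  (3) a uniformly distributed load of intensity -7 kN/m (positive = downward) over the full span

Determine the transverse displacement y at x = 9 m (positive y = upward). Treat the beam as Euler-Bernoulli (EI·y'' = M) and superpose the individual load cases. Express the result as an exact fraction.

Load 1 — triangular load w₀=15 kN/m (0→w₀ over full span):
  y_1 = -w₀x(7L⁴-10L²x²+3x⁴)/(360LEI) = -15·9·(7·12⁴-10·12²·9²+3·9⁴)/(360·12·20000) = -9639/128000 m
Load 2 — applied couple M₀=-20 kN·m at a=6 m (b=L-a=6):
  y_2 = (M₀x³/(6L)-M₀(x-a)²/2+C₁x)/EI  [x>a] with C₁=M₀(3b²-L²)/(6L)=10 = ((-20)·9³/(6·12)-(-20)·(9-6)²/2+10·9)/20000 = -9/8000 m
Load 3 — uniform load w=-7 kN/m over full span:
  y_3 = -wx(L³-2Lx²+x³)/(24EI) = -(-7)·9·(12³-2·12·9²+9³)/(24·20000) = 10773/160000 m
Superposition: y = Σ y_i = -5823/640000 m ≈ -0.009098 m

y(9) = -5823/640000 m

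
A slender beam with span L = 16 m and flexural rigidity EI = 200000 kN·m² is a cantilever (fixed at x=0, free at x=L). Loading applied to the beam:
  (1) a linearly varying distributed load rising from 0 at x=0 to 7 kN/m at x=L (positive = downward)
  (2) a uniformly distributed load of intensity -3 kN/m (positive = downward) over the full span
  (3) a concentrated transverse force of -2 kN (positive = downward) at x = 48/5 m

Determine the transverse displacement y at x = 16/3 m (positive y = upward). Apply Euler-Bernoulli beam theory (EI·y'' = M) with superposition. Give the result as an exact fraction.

y(16/3) = -143744/11390625 m

Load 1 — triangular load w₀=7 kN/m (0→w₀ over full span):
  y_1 = (w₀Lx³/12-w₀L²x²/6-w₀x⁵/(120L))/EI = (7·16·(16/3)³/12-7·16²·(16/3)²/6-7·(16/3)⁵/(120·16))/200000 = -404096/11390625 m
Load 2 — uniform load w=-3 kN/m over full span:
  y_2 = -wx²(x²-4Lx+6L²)/(24EI) = -(-3)·(16/3)²·((16/3)²-4·16·(16/3)+6·16²)/(24·200000) = 5504/253125 m
Load 3 — point force P=-2 kN at a=48/5 m (b=L-a=32/5):
  y_3 = -Px²(3a-x)/(6EI)  [x≤a] = -(-2)·(16/3)²·(3·(48/5)-(16/3))/(6·200000) = 1408/1265625 m
Superposition: y = Σ y_i = -143744/11390625 m ≈ -0.012620 m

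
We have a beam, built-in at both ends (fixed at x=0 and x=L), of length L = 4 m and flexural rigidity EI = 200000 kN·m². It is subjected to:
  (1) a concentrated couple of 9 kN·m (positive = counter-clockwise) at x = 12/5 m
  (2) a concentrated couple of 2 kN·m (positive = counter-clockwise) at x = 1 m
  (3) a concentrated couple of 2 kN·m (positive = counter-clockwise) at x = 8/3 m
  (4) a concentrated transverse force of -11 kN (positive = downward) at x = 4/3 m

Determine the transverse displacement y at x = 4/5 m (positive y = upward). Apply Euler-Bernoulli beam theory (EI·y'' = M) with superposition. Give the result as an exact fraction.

Load 1 — applied couple M₀=9 kN·m at a=12/5 m (b=L-a=8/5):
  y_1 = (R_Ax³/6 - M_Ax²/2)/EI  [x≤a] with R_A=81/25, M_A=72/25 = ((81/25)·(4/5)³/6 - (72/25)·(4/5)²/2)/200000 = -63/19531250 m
Load 2 — applied couple M₀=2 kN·m at a=1 m (b=L-a=3):
  y_2 = (R_Ax³/6 - M_Ax²/2)/EI  [x≤a] with R_A=9/16, M_A=-3/8 = ((9/16)·(4/5)³/6 - (-3/8)·(4/5)²/2)/200000 = 21/25000000 m
Load 3 — applied couple M₀=2 kN·m at a=8/3 m (b=L-a=4/3):
  y_3 = (R_Ax³/6 - M_Ax²/2)/EI  [x≤a] with R_A=2/3, M_A=2/3 = ((2/3)·(4/5)³/6 - (2/3)·(4/5)²/2)/200000 = -11/14062500 m
Load 4 — point force P=-11 kN at a=4/3 m (b=L-a=8/3):
  y_4 = -Pb²x²(3aL-(3a+b)x)/(6L³EI)  [x≤a] = -(-11)·(8/3)²·(4/5)²·(3·(4/3)·4-(3·(4/3)+(8/3))·(4/5))/(6·4³·200000) = 44/6328125 m
Superposition: y = Σ y_i = 191629/50625000000 m ≈ 0.000004 m

y(4/5) = 191629/50625000000 m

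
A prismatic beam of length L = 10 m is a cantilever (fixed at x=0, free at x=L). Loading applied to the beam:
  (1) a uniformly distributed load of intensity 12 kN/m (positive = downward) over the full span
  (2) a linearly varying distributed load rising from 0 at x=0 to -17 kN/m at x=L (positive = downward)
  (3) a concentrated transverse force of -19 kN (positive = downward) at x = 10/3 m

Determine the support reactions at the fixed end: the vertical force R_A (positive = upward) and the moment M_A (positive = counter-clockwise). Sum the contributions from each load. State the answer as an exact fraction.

R_A = 16 kN, M_A = -30 kN·m

Load 1 — uniform load w=12 kN/m over full span:
  R_A = wL = 12·10 = 120 kN
  M_A = wL²/2 = 12·10²/2 = 600 kN·m
Load 2 — triangular load w₀=-17 kN/m (0→w₀ over full span):
  R_A = w₀L/2 = (-17)·10/2 = -85 kN
  M_A = w₀L²/3 = (-17)·10²/3 = -1700/3 kN·m
Load 3 — point force P=-19 kN at a=10/3 m (b=L-a=20/3):
  R_A = P = (-19) = -19 kN
  M_A = Pa = (-19)·(10/3) = -190/3 kN·m
Superposition: R_A = 16 kN, M_A = -30 kN·m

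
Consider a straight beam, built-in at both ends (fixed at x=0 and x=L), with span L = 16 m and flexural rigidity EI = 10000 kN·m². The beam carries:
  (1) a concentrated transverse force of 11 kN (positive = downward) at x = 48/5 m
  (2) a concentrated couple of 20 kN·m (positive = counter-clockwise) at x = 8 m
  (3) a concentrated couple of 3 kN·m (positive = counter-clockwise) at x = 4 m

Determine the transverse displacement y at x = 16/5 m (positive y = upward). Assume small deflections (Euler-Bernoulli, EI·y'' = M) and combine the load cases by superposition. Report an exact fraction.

Load 1 — point force P=11 kN at a=48/5 m (b=L-a=32/5):
  y_1 = -Pb²x²(3aL-(3a+b)x)/(6L³EI)  [x≤a] = -11·(32/5)²·(16/5)²·(3·(48/5)·16-(3·(48/5)+(32/5))·(16/5))/(6·16³·10000) = -191488/29296875 m
Load 2 — applied couple M₀=20 kN·m at a=8 m (b=L-a=8):
  y_2 = (R_Ax³/6 - M_Ax²/2)/EI  [x≤a] with R_A=15/8, M_A=5 = ((15/8)·(16/5)³/6 - 5·(16/5)²/2)/10000 = -24/15625 m
Load 3 — applied couple M₀=3 kN·m at a=4 m (b=L-a=12):
  y_3 = (R_Ax³/6 - M_Ax²/2)/EI  [x≤a] with R_A=27/128, M_A=-9/16 = ((27/128)·(16/5)³/6 - (-9/16)·(16/5)²/2)/10000 = 63/156250 m
Superposition: y = Σ y_i = -449351/58593750 m ≈ -0.007669 m

y(16/5) = -449351/58593750 m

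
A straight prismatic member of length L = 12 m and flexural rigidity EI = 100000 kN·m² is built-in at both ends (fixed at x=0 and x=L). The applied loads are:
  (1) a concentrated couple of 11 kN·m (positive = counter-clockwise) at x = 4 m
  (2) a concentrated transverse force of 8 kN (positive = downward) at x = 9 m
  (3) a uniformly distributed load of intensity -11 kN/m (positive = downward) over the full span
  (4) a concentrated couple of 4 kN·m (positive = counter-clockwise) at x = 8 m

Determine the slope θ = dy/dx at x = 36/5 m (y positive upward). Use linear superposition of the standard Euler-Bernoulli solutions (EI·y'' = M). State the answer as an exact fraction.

θ(36/5) = -1213/1562500 rad

Load 1 — applied couple M₀=11 kN·m at a=4 m (b=L-a=8):
  θ_1 = (R_Ax²/2 - M_Ax - M₀(x-a))/EI  [x>a] with R_A=11/9, M_A=0 = ((11/9)·(36/5)²/2 - 0·(36/5) - 11·((36/5)-4))/100000 = -11/312500 rad
Load 2 — point force P=8 kN at a=9 m (b=L-a=3):
  θ_2 = -Pb²x(2aL-(3a+b)x)/(2L³EI)  [x≤a] = -8·3²·(36/5)·(2·9·12-(3·9+3)·(36/5))/(2·12³·100000) = 0 rad
Load 3 — uniform load w=-11 kN/m over full span:
  θ_3 = -wx(L-x)(L-2x)/(12EI) = -(-11)·(36/5)·(12-(36/5))·(12-2·(36/5))/(12·100000) = -297/390625 rad
Load 4 — applied couple M₀=4 kN·m at a=8 m (b=L-a=4):
  θ_4 = (R_Ax²/2 - M_Ax)/EI  [x≤a] with R_A=4/9, M_A=4/3 = ((4/9)·(36/5)²/2 - (4/3)·(36/5))/100000 = 3/156250 rad
Superposition: θ = Σ θ_i = -1213/1562500 rad ≈ -0.000776 rad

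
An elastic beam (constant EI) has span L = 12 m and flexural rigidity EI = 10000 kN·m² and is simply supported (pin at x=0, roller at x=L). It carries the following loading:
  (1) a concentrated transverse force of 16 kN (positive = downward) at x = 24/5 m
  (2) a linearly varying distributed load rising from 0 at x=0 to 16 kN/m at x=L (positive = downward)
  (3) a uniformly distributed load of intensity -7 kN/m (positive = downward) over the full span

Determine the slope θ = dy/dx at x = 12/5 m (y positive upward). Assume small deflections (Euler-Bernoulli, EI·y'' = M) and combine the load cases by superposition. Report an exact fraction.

θ(12/5) = -13119/781250 rad

Load 1 — point force P=16 kN at a=24/5 m (b=L-a=36/5):
  θ_1 = -Pb(L²-b²-3x²)/(6LEI)  [x≤a] = -16·(36/5)·(12²-(36/5)²-3·(12/5)²)/(6·12·10000) = -936/78125 rad
Load 2 — triangular load w₀=16 kN/m (0→w₀ over full span):
  θ_2 = -w₀(7L⁴-30L²x²+15x⁴)/(360LEI) = -16·(7·12⁴-30·12²·(12/5)²+15·(12/5)⁴)/(360·12·10000) = -17472/390625 rad
Load 3 — uniform load w=-7 kN/m over full span:
  θ_3 = -w(L³-6Lx²+4x³)/(24EI) = -(-7)·(12³-6·12·(12/5)²+4·(12/5)³)/(24·10000) = 6237/156250 rad
Superposition: θ = Σ θ_i = -13119/781250 rad ≈ -0.016792 rad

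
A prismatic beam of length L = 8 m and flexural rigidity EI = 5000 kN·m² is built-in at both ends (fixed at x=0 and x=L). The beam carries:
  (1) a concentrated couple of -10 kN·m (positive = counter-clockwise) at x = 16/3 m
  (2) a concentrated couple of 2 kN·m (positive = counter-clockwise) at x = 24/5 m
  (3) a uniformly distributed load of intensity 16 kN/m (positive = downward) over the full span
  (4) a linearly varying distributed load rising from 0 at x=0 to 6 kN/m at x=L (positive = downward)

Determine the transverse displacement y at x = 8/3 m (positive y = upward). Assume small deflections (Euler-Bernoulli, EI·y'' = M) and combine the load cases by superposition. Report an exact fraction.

y(8/3) = -38728/1265625 m

Load 1 — applied couple M₀=-10 kN·m at a=16/3 m (b=L-a=8/3):
  y_1 = (R_Ax³/6 - M_Ax²/2)/EI  [x≤a] with R_A=-5/3, M_A=-10/3 = ((-5/3)·(8/3)³/6 - (-10/3)·(8/3)²/2)/5000 = 8/6075 m
Load 2 — applied couple M₀=2 kN·m at a=24/5 m (b=L-a=16/5):
  y_2 = (R_Ax³/6 - M_Ax²/2)/EI  [x≤a] with R_A=9/25, M_A=16/25 = ((9/25)·(8/3)³/6 - (16/25)·(8/3)²/2)/5000 = -32/140625 m
Load 3 — uniform load w=16 kN/m over full span:
  y_3 = -wx²(L-x)²/(24EI) = -16·(8/3)²·(8-(8/3))²/(24·5000) = -4096/151875 m
Load 4 — triangular load w₀=6 kN/m (0→w₀ over full span):
  y_4 = -w₀x²(L-x)²(x+2L)/(120LEI) = -6·(8/3)²·(8-(8/3))²·((8/3)+2·8)/(120·8·5000) = -3584/759375 m
Superposition: y = Σ y_i = -38728/1265625 m ≈ -0.030600 m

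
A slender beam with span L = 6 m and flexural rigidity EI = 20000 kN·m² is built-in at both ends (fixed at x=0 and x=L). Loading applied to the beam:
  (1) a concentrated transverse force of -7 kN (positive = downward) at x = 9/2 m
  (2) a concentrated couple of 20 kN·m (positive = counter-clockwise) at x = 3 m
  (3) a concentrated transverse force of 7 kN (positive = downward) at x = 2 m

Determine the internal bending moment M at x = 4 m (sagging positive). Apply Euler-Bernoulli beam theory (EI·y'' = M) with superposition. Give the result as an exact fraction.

M(4) = -5951/864 kN·m

Load 1 — point force P=-7 kN at a=9/2 m (b=L-a=3/2):
  M_1 = Pb²(3a+b)x/L³ - Pab²/L²  [x≤a] = (-7)·(3/2)²·(3·(9/2)+(3/2))·4/6³ - (-7)·(9/2)·(3/2)²/6² = -77/32 kN·m
Load 2 — applied couple M₀=20 kN·m at a=3 m (b=L-a=3):
  M_2 = R_Ax - M_A - M₀  [x>a] with R_A=5, M_A=5 = 5·4 - 5 - 20 = -5 kN·m
Load 3 — point force P=7 kN at a=2 m (b=L-a=4):
  M_3 = Pa²(a+3b)(L-x)/L³ - Pa²b/L²  [x>a] = 7·2²·(2+3·4)·(6-4)/6³ - 7·2²·4/6² = 14/27 kN·m
Superposition: M = Σ M_i = -5951/864 kN·m ≈ -6.887731 kN·m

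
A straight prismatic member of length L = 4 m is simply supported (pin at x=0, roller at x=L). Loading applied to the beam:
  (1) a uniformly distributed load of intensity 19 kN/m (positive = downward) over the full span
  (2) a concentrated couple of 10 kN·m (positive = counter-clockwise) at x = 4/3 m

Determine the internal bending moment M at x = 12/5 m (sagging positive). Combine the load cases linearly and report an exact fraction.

Load 1 — uniform load w=19 kN/m over full span:
  M_1 = wx(L-x)/2 = 19·(12/5)·(4-(12/5))/2 = 912/25 kN·m
Load 2 — applied couple M₀=10 kN·m at a=4/3 m (b=L-a=8/3):
  M_2 = M₀x/L - M₀  [x>a] = 10·(12/5)/4 - 10 = -4 kN·m
Superposition: M = Σ M_i = 812/25 kN·m ≈ 32.480000 kN·m

M(12/5) = 812/25 kN·m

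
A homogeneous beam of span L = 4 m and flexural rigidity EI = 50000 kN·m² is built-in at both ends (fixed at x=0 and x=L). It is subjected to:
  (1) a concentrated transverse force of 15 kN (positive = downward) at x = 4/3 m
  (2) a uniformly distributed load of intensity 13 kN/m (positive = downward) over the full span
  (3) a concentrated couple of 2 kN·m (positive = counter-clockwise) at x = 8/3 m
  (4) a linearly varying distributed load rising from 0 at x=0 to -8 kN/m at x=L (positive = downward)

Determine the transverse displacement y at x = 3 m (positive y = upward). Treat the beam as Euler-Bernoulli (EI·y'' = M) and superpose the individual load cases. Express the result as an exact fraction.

y(3) = -5303/54000000 m

Load 1 — point force P=15 kN at a=4/3 m (b=L-a=8/3):
  y_1 = -Pa²(L-x)²(3bL-(3b+a)(L-x))/(6L³EI)  [x>a] = -15·(4/3)²·(4-3)²·(3·(8/3)·4-(3·(8/3)+(4/3))·(4-3))/(6·4³·50000) = -17/540000 m
Load 2 — uniform load w=13 kN/m over full span:
  y_2 = -wx²(L-x)²/(24EI) = -13·3²·(4-3)²/(24·50000) = -39/400000 m
Load 3 — applied couple M₀=2 kN·m at a=8/3 m (b=L-a=4/3):
  y_3 = (R_Ax³/6 - M_Ax²/2 - M₀(x-a)²/2)/EI  [x>a] with R_A=2/3, M_A=2/3 = ((2/3)·3³/6 - (2/3)·3²/2 - 2·(3-(8/3))²/2)/50000 = -1/450000 m
Load 4 — triangular load w₀=-8 kN/m (0→w₀ over full span):
  y_4 = -w₀x²(L-x)²(x+2L)/(120LEI) = -(-8)·3²·(4-3)²·(3+2·4)/(120·4·50000) = 33/1000000 m
Superposition: y = Σ y_i = -5303/54000000 m ≈ -0.000098 m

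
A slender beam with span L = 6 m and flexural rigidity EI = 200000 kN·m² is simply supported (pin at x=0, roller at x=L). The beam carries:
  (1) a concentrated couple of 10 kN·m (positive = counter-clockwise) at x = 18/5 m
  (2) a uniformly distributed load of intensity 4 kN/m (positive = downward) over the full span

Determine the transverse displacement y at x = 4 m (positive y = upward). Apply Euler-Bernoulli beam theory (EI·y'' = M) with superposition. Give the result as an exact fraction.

y(4) = -703/2250000 m

Load 1 — applied couple M₀=10 kN·m at a=18/5 m (b=L-a=12/5):
  y_1 = (M₀x³/(6L)-M₀(x-a)²/2+C₁x)/EI  [x>a] with C₁=M₀(3b²-L²)/(6L)=-26/5 = (10·4³/(6·6)-10·(4-(18/5))²/2+(-26/5)·4)/200000 = -43/2250000 m
Load 2 — uniform load w=4 kN/m over full span:
  y_2 = -wx(L³-2Lx²+x³)/(24EI) = -4·4·(6³-2·6·4²+4³)/(24·200000) = -11/37500 m
Superposition: y = Σ y_i = -703/2250000 m ≈ -0.000312 m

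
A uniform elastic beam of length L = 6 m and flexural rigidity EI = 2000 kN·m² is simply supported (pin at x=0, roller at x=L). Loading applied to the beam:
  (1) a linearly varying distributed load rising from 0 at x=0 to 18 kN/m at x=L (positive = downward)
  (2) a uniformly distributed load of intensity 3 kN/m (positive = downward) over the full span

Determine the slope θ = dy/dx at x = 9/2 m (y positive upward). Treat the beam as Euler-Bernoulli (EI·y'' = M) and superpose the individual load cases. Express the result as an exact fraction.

θ(9/2) = 47331/1280000 rad

Load 1 — triangular load w₀=18 kN/m (0→w₀ over full span):
  θ_1 = -w₀(7L⁴-30L²x²+15x⁴)/(360LEI) = -18·(7·6⁴-30·6²·(9/2)²+15·(9/2)⁴)/(360·6·2000) = 35451/1280000 rad
Load 2 — uniform load w=3 kN/m over full span:
  θ_2 = -w(L³-6Lx²+4x³)/(24EI) = -3·(6³-6·6·(9/2)²+4·(9/2)³)/(24·2000) = 297/32000 rad
Superposition: θ = Σ θ_i = 47331/1280000 rad ≈ 0.036977 rad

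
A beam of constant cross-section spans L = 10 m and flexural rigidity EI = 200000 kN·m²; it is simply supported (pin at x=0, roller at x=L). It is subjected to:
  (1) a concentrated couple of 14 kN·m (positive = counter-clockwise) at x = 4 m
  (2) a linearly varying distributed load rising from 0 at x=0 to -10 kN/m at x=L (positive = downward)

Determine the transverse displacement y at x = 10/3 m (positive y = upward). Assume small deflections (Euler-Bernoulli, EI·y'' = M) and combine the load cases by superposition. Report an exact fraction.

y(10/3) = 102709/36450000 m

Load 1 — applied couple M₀=14 kN·m at a=4 m (b=L-a=6):
  y_1 = (M₀x³/(6L)+C₁x)/EI  [x≤a] with C₁=M₀(3b²-L²)/(6L)=28/15 = (14·(10/3)³/(6·10)+(28/15)·(10/3))/200000 = 301/4050000 m
Load 2 — triangular load w₀=-10 kN/m (0→w₀ over full span):
  y_2 = -w₀x(7L⁴-10L²x²+3x⁴)/(360LEI) = -(-10)·(10/3)·(7·10⁴-10·10²·(10/3)²+3·(10/3)⁴)/(360·10·200000) = 2/729 m
Superposition: y = Σ y_i = 102709/36450000 m ≈ 0.002818 m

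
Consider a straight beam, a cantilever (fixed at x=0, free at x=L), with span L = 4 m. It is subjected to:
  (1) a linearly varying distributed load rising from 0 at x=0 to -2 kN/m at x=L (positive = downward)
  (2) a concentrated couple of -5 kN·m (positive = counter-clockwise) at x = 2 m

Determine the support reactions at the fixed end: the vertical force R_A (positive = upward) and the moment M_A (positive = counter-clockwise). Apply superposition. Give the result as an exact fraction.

R_A = -4 kN, M_A = -17/3 kN·m

Load 1 — triangular load w₀=-2 kN/m (0→w₀ over full span):
  R_A = w₀L/2 = (-2)·4/2 = -4 kN
  M_A = w₀L²/3 = (-2)·4²/3 = -32/3 kN·m
Load 2 — applied couple M₀=-5 kN·m at a=2 m (b=L-a=2):
  R_A = 0 kN
  M_A = -M₀ = -(-5) = 5 kN·m
Superposition: R_A = -4 kN, M_A = -17/3 kN·m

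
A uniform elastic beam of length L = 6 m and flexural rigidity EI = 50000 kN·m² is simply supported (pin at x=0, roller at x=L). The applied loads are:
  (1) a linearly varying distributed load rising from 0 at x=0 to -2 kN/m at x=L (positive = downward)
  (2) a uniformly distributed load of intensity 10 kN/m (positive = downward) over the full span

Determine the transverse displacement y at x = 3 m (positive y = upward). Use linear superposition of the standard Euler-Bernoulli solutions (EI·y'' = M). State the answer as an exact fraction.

y(3) = -243/80000 m

Load 1 — triangular load w₀=-2 kN/m (0→w₀ over full span):
  y_1 = -w₀x(7L⁴-10L²x²+3x⁴)/(360LEI) = -(-2)·3·(7·6⁴-10·6²·3²+3·3⁴)/(360·6·50000) = 27/80000 m
Load 2 — uniform load w=10 kN/m over full span:
  y_2 = -wx(L³-2Lx²+x³)/(24EI) = -10·3·(6³-2·6·3²+3³)/(24·50000) = -27/8000 m
Superposition: y = Σ y_i = -243/80000 m ≈ -0.003037 m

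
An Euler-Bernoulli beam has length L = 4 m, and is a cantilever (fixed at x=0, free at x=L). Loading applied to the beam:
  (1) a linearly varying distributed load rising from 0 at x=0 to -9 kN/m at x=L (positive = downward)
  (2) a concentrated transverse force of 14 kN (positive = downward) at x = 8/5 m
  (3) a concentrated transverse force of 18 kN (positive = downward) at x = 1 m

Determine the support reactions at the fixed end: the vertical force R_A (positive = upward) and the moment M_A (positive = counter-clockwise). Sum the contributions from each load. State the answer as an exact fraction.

Load 1 — triangular load w₀=-9 kN/m (0→w₀ over full span):
  R_A = w₀L/2 = (-9)·4/2 = -18 kN
  M_A = w₀L²/3 = (-9)·4²/3 = -48 kN·m
Load 2 — point force P=14 kN at a=8/5 m (b=L-a=12/5):
  R_A = P = 14 kN
  M_A = Pa = 14·(8/5) = 112/5 kN·m
Load 3 — point force P=18 kN at a=1 m (b=L-a=3):
  R_A = P = 18 kN
  M_A = Pa = 18·1 = 18 kN·m
Superposition: R_A = 14 kN, M_A = -38/5 kN·m

R_A = 14 kN, M_A = -38/5 kN·m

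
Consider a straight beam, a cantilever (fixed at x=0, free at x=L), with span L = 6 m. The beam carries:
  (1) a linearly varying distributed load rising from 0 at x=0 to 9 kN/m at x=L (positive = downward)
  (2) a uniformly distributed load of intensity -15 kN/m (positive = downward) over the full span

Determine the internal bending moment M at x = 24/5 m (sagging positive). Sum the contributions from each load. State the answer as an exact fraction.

Load 1 — triangular load w₀=9 kN/m (0→w₀ over full span):
  M_1 = w₀Lx/2 - w₀L²/3 - w₀x³/(6L) = 9·6·(24/5)/2 - 9·6²/3 - 9·(24/5)³/(6·6) = -756/125 kN·m
Load 2 — uniform load w=-15 kN/m over full span:
  M_2 = -w(L-x)²/2 = -(-15)·(6-(24/5))²/2 = 54/5 kN·m
Superposition: M = Σ M_i = 594/125 kN·m ≈ 4.752000 kN·m

M(24/5) = 594/125 kN·m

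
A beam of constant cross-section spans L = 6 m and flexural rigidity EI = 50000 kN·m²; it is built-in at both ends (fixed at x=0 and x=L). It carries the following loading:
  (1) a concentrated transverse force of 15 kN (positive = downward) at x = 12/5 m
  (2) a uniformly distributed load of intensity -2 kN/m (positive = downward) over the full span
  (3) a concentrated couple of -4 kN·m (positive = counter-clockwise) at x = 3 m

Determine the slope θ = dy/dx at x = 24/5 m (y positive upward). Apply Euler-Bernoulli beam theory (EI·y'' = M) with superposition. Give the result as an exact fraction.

Load 1 — point force P=15 kN at a=12/5 m (b=L-a=18/5):
  θ_1 = Pa²(L-x)(2bL-(3b+a)(L-x))/(2L³EI)  [x>a] = 15·(12/5)²·(6-(24/5))·(2·(18/5)·6-(3·(18/5)+(12/5))·(6-(24/5)))/(2·6³·50000) = 513/3906250 rad
Load 2 — uniform load w=-2 kN/m over full span:
  θ_2 = -wx(L-x)(L-2x)/(12EI) = -(-2)·(24/5)·(6-(24/5))·(6-2·(24/5))/(12·50000) = -27/390625 rad
Load 3 — applied couple M₀=-4 kN·m at a=3 m (b=L-a=3):
  θ_3 = (R_Ax²/2 - M_Ax - M₀(x-a))/EI  [x>a] with R_A=-1, M_A=-1 = ((-1)·(24/5)²/2 - (-1)·(24/5) - (-4)·((24/5)-3))/50000 = 3/312500 rad
Superposition: θ = Σ θ_i = 561/7812500 rad ≈ 0.000072 rad

θ(24/5) = 561/7812500 rad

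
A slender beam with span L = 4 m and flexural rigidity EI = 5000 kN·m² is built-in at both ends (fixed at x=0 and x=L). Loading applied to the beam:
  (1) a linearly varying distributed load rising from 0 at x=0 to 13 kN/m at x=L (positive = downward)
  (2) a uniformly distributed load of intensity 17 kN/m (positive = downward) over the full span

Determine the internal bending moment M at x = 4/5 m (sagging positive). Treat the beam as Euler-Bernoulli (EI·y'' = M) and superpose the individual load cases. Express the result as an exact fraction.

Load 1 — triangular load w₀=13 kN/m (0→w₀ over full span):
  M_1 = 3w₀Lx/20 - w₀L²/30 - w₀x³/(6L) = 3·13·4·(4/5)/20 - 13·4²/30 - 13·(4/5)³/(6·4) = -364/375 kN·m
Load 2 — uniform load w=17 kN/m over full span:
  M_2 = wLx/2 - wL²/12 - wx²/2 = 17·4·(4/5)/2 - 17·4²/12 - 17·(4/5)²/2 = -68/75 kN·m
Superposition: M = Σ M_i = -704/375 kN·m ≈ -1.877333 kN·m

M(4/5) = -704/375 kN·m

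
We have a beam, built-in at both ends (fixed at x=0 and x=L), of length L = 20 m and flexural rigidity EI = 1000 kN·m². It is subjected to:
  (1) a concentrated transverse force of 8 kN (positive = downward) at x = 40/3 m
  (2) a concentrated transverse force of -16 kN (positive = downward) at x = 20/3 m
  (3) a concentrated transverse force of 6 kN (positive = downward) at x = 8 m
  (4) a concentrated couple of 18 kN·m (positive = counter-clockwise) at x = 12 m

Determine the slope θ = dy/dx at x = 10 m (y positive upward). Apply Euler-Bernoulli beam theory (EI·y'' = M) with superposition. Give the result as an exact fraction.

θ(10) = -311/11250 rad

Load 1 — point force P=8 kN at a=40/3 m (b=L-a=20/3):
  θ_1 = -Pb²x(2aL-(3a+b)x)/(2L³EI)  [x≤a] = -8·(20/3)²·10·(2·(40/3)·20-(3·(40/3)+(20/3))·10)/(2·20³·1000) = -2/135 rad
Load 2 — point force P=-16 kN at a=20/3 m (b=L-a=40/3):
  θ_2 = Pa²(L-x)(2bL-(3b+a)(L-x))/(2L³EI)  [x>a] = (-16)·(20/3)²·(20-10)·(2·(40/3)·20-(3·(40/3)+(20/3))·(20-10))/(2·20³·1000) = -4/135 rad
Load 3 — point force P=6 kN at a=8 m (b=L-a=12):
  θ_3 = Pa²(L-x)(2bL-(3b+a)(L-x))/(2L³EI)  [x>a] = 6·8²·(20-10)·(2·12·20-(3·12+8)·(20-10))/(2·20³·1000) = 6/625 rad
Load 4 — applied couple M₀=18 kN·m at a=12 m (b=L-a=8):
  θ_4 = (R_Ax²/2 - M_Ax)/EI  [x≤a] with R_A=162/125, M_A=144/25 = ((162/125)·10²/2 - (144/25)·10)/1000 = 9/1250 rad
Superposition: θ = Σ θ_i = -311/11250 rad ≈ -0.027644 rad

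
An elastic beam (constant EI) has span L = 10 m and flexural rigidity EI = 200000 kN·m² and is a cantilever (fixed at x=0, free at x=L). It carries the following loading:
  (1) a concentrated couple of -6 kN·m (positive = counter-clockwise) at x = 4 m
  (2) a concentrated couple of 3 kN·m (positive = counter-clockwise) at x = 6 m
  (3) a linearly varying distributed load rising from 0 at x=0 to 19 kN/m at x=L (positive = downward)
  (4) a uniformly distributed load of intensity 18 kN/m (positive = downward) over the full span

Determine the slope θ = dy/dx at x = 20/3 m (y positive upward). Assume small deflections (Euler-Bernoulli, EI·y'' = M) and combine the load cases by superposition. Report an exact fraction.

Load 1 — applied couple M₀=-6 kN·m at a=4 m (b=L-a=6):
  θ_1 = M₀a/EI  [x>a] = (-6)·4/200000 = -3/25000 rad
Load 2 — applied couple M₀=3 kN·m at a=6 m (b=L-a=4):
  θ_2 = M₀a/EI  [x>a] = 3·6/200000 = 9/100000 rad
Load 3 — triangular load w₀=19 kN/m (0→w₀ over full span):
  θ_3 = (w₀Lx²/4-w₀L²x/3-w₀x⁴/(24L))/EI = (19·10·(20/3)²/4-19·10²·(20/3)/3-19·(20/3)⁴/(24·10))/200000 = -551/48600 rad
Load 4 — uniform load w=18 kN/m over full span:
  θ_4 = -wx(x²-3Lx+3L²)/(6EI) = -18·(20/3)·((20/3)²-3·10·(20/3)+3·10²)/(6·200000) = -13/900 rad
Superposition: θ = Σ θ_i = -627229/24300000 rad ≈ -0.025812 rad

θ(20/3) = -627229/24300000 rad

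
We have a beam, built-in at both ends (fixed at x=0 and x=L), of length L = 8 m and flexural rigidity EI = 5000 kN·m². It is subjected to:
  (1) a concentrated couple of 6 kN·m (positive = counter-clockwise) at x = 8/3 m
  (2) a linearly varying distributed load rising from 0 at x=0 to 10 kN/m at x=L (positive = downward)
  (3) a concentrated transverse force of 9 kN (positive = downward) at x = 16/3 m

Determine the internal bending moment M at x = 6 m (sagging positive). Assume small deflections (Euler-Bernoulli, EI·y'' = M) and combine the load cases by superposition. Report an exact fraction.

Load 1 — applied couple M₀=6 kN·m at a=8/3 m (b=L-a=16/3):
  M_1 = R_Ax - M_A - M₀  [x>a] with R_A=1, M_A=0 = 1·6 - 0 - 6 = 0 kN·m
Load 2 — triangular load w₀=10 kN/m (0→w₀ over full span):
  M_2 = 3w₀Lx/20 - w₀L²/30 - w₀x³/(6L) = 3·10·8·6/20 - 10·8²/30 - 10·6³/(6·8) = 17/3 kN·m
Load 3 — point force P=9 kN at a=16/3 m (b=L-a=8/3):
  M_3 = Pa²(a+3b)(L-x)/L³ - Pa²b/L²  [x>a] = 9·(16/3)²·((16/3)+3·(8/3))·(8-6)/8³ - 9·(16/3)²·(8/3)/8² = 8/3 kN·m
Superposition: M = Σ M_i = 25/3 kN·m ≈ 8.333333 kN·m

M(6) = 25/3 kN·m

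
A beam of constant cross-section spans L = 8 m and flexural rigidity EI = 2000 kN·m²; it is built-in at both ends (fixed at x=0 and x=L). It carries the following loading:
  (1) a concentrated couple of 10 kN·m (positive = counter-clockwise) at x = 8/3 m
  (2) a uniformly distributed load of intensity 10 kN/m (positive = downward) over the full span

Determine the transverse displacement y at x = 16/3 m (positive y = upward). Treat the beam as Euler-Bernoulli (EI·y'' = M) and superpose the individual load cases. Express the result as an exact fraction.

Load 1 — applied couple M₀=10 kN·m at a=8/3 m (b=L-a=16/3):
  y_1 = (R_Ax³/6 - M_Ax²/2 - M₀(x-a)²/2)/EI  [x>a] with R_A=5/3, M_A=0 = ((5/3)·(16/3)³/6 - 0·(16/3)²/2 - 10·((16/3)-(8/3))²/2)/2000 = 4/1215 m
Load 2 — uniform load w=10 kN/m over full span:
  y_2 = -wx²(L-x)²/(24EI) = -10·(16/3)²·(8-(16/3))²/(24·2000) = -256/6075 m
Superposition: y = Σ y_i = -236/6075 m ≈ -0.038848 m

y(16/3) = -236/6075 m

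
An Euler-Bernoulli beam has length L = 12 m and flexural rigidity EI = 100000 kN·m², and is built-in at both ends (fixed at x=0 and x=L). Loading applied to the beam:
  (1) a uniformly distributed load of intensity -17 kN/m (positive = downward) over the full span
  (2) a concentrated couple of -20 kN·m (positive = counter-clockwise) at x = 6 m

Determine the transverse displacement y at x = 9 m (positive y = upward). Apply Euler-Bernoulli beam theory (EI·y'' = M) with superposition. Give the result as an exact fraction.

y(9) = 4041/800000 m

Load 1 — uniform load w=-17 kN/m over full span:
  y_1 = -wx²(L-x)²/(24EI) = -(-17)·9²·(12-9)²/(24·100000) = 4131/800000 m
Load 2 — applied couple M₀=-20 kN·m at a=6 m (b=L-a=6):
  y_2 = (R_Ax³/6 - M_Ax²/2 - M₀(x-a)²/2)/EI  [x>a] with R_A=-5/2, M_A=-5 = ((-5/2)·9³/6 - (-5)·9²/2 - (-20)·(9-6)²/2)/100000 = -9/80000 m
Superposition: y = Σ y_i = 4041/800000 m ≈ 0.005051 m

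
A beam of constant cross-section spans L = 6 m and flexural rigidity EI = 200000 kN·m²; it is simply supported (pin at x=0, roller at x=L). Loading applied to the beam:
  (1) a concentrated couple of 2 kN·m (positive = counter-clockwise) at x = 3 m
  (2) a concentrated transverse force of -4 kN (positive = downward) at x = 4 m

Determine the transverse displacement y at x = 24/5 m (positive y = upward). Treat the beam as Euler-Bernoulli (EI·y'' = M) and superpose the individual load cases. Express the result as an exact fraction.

y(24/5) = 3901/75000000 m

Load 1 — applied couple M₀=2 kN·m at a=3 m (b=L-a=3):
  y_1 = (M₀x³/(6L)-M₀(x-a)²/2+C₁x)/EI  [x>a] with C₁=M₀(3b²-L²)/(6L)=-1/2 = (2·(24/5)³/(6·6)-2·((24/5)-3)²/2+(-1/2)·(24/5))/200000 = 63/25000000 m
Load 2 — point force P=-4 kN at a=4 m (b=L-a=2):
  y_2 = -Pa(L-x)(2Lx-a²-x²)/(6LEI)  [x>a] = -(-4)·4·(6-(24/5))·(2·6·(24/5)-4²-(24/5)²)/(6·6·200000) = 58/1171875 m
Superposition: y = Σ y_i = 3901/75000000 m ≈ 0.000052 m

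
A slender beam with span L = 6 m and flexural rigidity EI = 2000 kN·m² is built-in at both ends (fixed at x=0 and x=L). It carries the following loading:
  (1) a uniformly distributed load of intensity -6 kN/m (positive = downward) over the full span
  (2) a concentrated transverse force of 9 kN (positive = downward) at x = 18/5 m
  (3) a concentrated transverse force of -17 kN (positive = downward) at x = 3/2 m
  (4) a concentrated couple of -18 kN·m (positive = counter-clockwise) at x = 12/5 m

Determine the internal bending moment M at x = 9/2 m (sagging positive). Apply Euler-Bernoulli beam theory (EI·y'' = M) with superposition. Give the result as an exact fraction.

M(9/2) = 1911/8000 kN·m

Load 1 — uniform load w=-6 kN/m over full span:
  M_1 = wLx/2 - wL²/12 - wx²/2 = (-6)·6·(9/2)/2 - (-6)·6²/12 - (-6)·(9/2)²/2 = -9/4 kN·m
Load 2 — point force P=9 kN at a=18/5 m (b=L-a=12/5):
  M_2 = Pa²(a+3b)(L-x)/L³ - Pa²b/L²  [x>a] = 9·(18/5)²·((18/5)+3·(12/5))·(6-(9/2))/6³ - 9·(18/5)²·(12/5)/6² = 243/250 kN·m
Load 3 — point force P=-17 kN at a=3/2 m (b=L-a=9/2):
  M_3 = Pa²(a+3b)(L-x)/L³ - Pa²b/L²  [x>a] = (-17)·(3/2)²·((3/2)+3·(9/2))·(6-(9/2))/6³ - (-17)·(3/2)²·(9/2)/6² = 51/64 kN·m
Load 4 — applied couple M₀=-18 kN·m at a=12/5 m (b=L-a=18/5):
  M_4 = R_Ax - M_A - M₀  [x>a] with R_A=-108/25, M_A=-54/25 = (-108/25)·(9/2) - (-54/25) - (-18) = 18/25 kN·m
Superposition: M = Σ M_i = 1911/8000 kN·m ≈ 0.238875 kN·m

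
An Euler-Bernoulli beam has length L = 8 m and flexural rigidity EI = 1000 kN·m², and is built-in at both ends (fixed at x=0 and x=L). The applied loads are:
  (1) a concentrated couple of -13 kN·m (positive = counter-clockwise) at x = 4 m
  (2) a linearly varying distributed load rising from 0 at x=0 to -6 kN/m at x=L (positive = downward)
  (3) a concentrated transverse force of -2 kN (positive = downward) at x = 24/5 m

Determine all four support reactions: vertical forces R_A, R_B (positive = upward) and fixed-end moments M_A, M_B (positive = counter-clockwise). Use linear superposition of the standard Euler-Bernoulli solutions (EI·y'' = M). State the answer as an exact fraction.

Load 1 — applied couple M₀=-13 kN·m at a=4 m (b=L-a=4):
  R_A = 6M₀ab/L³ = 6·(-13)·4·4/8³ = -39/16 kN
  M_A = M₀b(2a-b)/L² = (-13)·4·(2·4-4)/8² = -13/4 kN·m
  R_B = -6M₀ab/L³ = -6·(-13)·4·4/8³ = 39/16 kN
  M_B = M₀a(2b-a)/L² = (-13)·4·(2·4-4)/8² = -13/4 kN·m
Load 2 — triangular load w₀=-6 kN/m (0→w₀ over full span):
  R_A = 3w₀L/20 = 3·(-6)·8/20 = -36/5 kN
  M_A = w₀L²/30 = (-6)·8²/30 = -64/5 kN·m
  R_B = 7w₀L/20 = 7·(-6)·8/20 = -84/5 kN
  M_B = -w₀L²/20 = -(-6)·8²/20 = 96/5 kN·m
Load 3 — point force P=-2 kN at a=24/5 m (b=L-a=16/5):
  R_A = Pb²(3a+b)/L³ = (-2)·(16/5)²·(3·(24/5)+(16/5))/8³ = -88/125 kN
  M_A = Pab²/L² = (-2)·(24/5)·(16/5)²/8² = -192/125 kN·m
  R_B = Pa²(a+3b)/L³ = (-2)·(24/5)²·((24/5)+3·(16/5))/8³ = -162/125 kN
  M_B = -Pa²b/L² = -(-2)·(24/5)²·(16/5)/8² = 288/125 kN·m
Superposition: R_A = -20683/2000 kN, M_A = -8793/500 kN·m, R_B = -31317/2000 kN, M_B = 9127/500 kN·m

R_A = -20683/2000 kN, M_A = -8793/500 kN·m, R_B = -31317/2000 kN, M_B = 9127/500 kN·m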